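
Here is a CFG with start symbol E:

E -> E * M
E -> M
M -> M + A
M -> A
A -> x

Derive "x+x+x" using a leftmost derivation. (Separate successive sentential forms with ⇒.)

E⇒M⇒M+A⇒M+A+A⇒A+A+A⇒x+A+A⇒x+x+A⇒x+x+x

E ⇒ M   [E -> M]
M ⇒ M+A   [M -> M + A]
M+A ⇒ M+A+A   [M -> M + A]
M+A+A ⇒ A+A+A   [M -> A]
A+A+A ⇒ x+A+A   [A -> x]
x+A+A ⇒ x+x+A   [A -> x]
x+x+A ⇒ x+x+x   [A -> x]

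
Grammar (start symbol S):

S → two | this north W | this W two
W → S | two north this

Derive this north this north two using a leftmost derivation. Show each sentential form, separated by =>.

S => this north W   [S → this north W]
this north W => this north S   [W → S]
this north S => this north this north W   [S → this north W]
this north this north W => this north this north S   [W → S]
this north this north S => this north this north two   [S → two]

S => this north W => this north S => this north this north W => this north this north S => this north this north two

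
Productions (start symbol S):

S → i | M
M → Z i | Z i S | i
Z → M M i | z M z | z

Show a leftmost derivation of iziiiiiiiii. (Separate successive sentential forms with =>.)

S => M => Zi => MMii => iMii => iZiii => iMMiiii => iZiMiiii => iMMiiMiiii => iZiMiiMiiii => iziMiiMiiii => iziiiiMiiii => iziiiiiiiii

S => M   [S → M]
M => Zi   [M → Z i]
Zi => MMii   [Z → M M i]
MMii => iMii   [M → i]
iMii => iZiii   [M → Z i]
iZiii => iMMiiii   [Z → M M i]
iMMiiii => iZiMiiii   [M → Z i]
iZiMiiii => iMMiiMiiii   [Z → M M i]
iMMiiMiiii => iZiMiiMiiii   [M → Z i]
iZiMiiMiiii => iziMiiMiiii   [Z → z]
iziMiiMiiii => iziiiiMiiii   [M → i]
iziiiiMiiii => iziiiiiiiii   [M → i]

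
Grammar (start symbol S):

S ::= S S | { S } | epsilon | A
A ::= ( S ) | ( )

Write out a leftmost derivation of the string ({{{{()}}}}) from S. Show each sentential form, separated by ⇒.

S ⇒ A   [S ::= A]
A ⇒ (S)   [A ::= ( S )]
(S) ⇒ (SS)   [S ::= S S]
(SS) ⇒ ({S}S)   [S ::= { S }]
({S}S) ⇒ ({{S}}S)   [S ::= { S }]
({{S}}S) ⇒ ({{{S}}}S)   [S ::= { S }]
({{{S}}}S) ⇒ ({{{{S}}}}S)   [S ::= { S }]
({{{{S}}}}S) ⇒ ({{{{A}}}}S)   [S ::= A]
({{{{A}}}}S) ⇒ ({{{{()}}}}S)   [A ::= ( )]
({{{{()}}}}S) ⇒ ({{{{()}}}})   [S ::= epsilon]

S⇒A⇒(S)⇒(SS)⇒({S}S)⇒({{S}}S)⇒({{{S}}}S)⇒({{{{S}}}}S)⇒({{{{A}}}}S)⇒({{{{()}}}}S)⇒({{{{()}}}})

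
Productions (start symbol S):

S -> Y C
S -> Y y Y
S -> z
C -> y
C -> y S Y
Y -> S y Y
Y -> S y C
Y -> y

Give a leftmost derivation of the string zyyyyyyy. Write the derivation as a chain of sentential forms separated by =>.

S => YC => SyYC => YyYyYC => SyCyYyYC => zyCyYyYC => zyyyYyYC => zyyyyyYC => zyyyyyyC => zyyyyyyy

S => YC   [S -> Y C]
YC => SyYC   [Y -> S y Y]
SyYC => YyYyYC   [S -> Y y Y]
YyYyYC => SyCyYyYC   [Y -> S y C]
SyCyYyYC => zyCyYyYC   [S -> z]
zyCyYyYC => zyyyYyYC   [C -> y]
zyyyYyYC => zyyyyyYC   [Y -> y]
zyyyyyYC => zyyyyyyC   [Y -> y]
zyyyyyyC => zyyyyyyy   [C -> y]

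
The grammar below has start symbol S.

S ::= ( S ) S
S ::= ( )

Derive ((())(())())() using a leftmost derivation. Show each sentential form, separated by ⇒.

S ⇒ (S)S   [S ::= ( S ) S]
(S)S ⇒ ((S)S)S   [S ::= ( S ) S]
((S)S)S ⇒ ((())S)S   [S ::= ( )]
((())S)S ⇒ ((())(S)S)S   [S ::= ( S ) S]
((())(S)S)S ⇒ ((())(())S)S   [S ::= ( )]
((())(())S)S ⇒ ((())(())())S   [S ::= ( )]
((())(())())S ⇒ ((())(())())()   [S ::= ( )]

S ⇒ (S)S ⇒ ((S)S)S ⇒ ((())S)S ⇒ ((())(S)S)S ⇒ ((())(())S)S ⇒ ((())(())())S ⇒ ((())(())())()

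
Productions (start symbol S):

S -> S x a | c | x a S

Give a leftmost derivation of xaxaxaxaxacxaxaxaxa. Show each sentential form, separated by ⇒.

S ⇒ xaS   [S -> x a S]
xaS ⇒ xaxaS   [S -> x a S]
xaxaS ⇒ xaxaSxa   [S -> S x a]
xaxaSxa ⇒ xaxaxaSxa   [S -> x a S]
xaxaxaSxa ⇒ xaxaxaSxaxa   [S -> S x a]
xaxaxaSxaxa ⇒ xaxaxaSxaxaxa   [S -> S x a]
xaxaxaSxaxaxa ⇒ xaxaxaxaSxaxaxa   [S -> x a S]
xaxaxaxaSxaxaxa ⇒ xaxaxaxaxaSxaxaxa   [S -> x a S]
xaxaxaxaxaSxaxaxa ⇒ xaxaxaxaxaSxaxaxaxa   [S -> S x a]
xaxaxaxaxaSxaxaxaxa ⇒ xaxaxaxaxacxaxaxaxa   [S -> c]

S⇒xaS⇒xaxaS⇒xaxaSxa⇒xaxaxaSxa⇒xaxaxaSxaxa⇒xaxaxaSxaxaxa⇒xaxaxaxaSxaxaxa⇒xaxaxaxaxaSxaxaxa⇒xaxaxaxaxaSxaxaxaxa⇒xaxaxaxaxacxaxaxaxa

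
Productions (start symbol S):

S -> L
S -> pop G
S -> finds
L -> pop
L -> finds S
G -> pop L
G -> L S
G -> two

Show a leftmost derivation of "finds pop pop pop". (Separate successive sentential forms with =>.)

S => L => finds S => finds pop G => finds pop L S => finds pop pop S => finds pop pop L => finds pop pop pop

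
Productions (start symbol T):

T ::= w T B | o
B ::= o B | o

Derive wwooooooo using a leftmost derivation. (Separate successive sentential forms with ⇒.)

T ⇒ wTB   [T ::= w T B]
wTB ⇒ wwTBB   [T ::= w T B]
wwTBB ⇒ wwoBB   [T ::= o]
wwoBB ⇒ wwooBB   [B ::= o B]
wwooBB ⇒ wwoooBB   [B ::= o B]
wwoooBB ⇒ wwooooBB   [B ::= o B]
wwooooBB ⇒ wwoooooBB   [B ::= o B]
wwoooooBB ⇒ wwooooooB   [B ::= o]
wwooooooB ⇒ wwooooooo   [B ::= o]

T ⇒ wTB ⇒ wwTBB ⇒ wwoBB ⇒ wwooBB ⇒ wwoooBB ⇒ wwooooBB ⇒ wwoooooBB ⇒ wwooooooB ⇒ wwooooooo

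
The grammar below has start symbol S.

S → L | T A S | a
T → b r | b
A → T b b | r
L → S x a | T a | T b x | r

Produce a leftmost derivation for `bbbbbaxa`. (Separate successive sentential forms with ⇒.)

S⇒L⇒Sxa⇒TASxa⇒bASxa⇒bTbbSxa⇒bbbbSxa⇒bbbbLxa⇒bbbbTaxa⇒bbbbbaxa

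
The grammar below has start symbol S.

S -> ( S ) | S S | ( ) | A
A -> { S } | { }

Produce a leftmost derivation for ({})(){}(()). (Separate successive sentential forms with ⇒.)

S⇒SS⇒SSS⇒(S)SS⇒(A)SS⇒({})SS⇒({})SSS⇒({})()SS⇒({})()AS⇒({})(){}S⇒({})(){}(S)⇒({})(){}(())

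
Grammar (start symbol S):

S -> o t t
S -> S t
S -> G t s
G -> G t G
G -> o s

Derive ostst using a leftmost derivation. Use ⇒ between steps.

S ⇒ St ⇒ Gtst ⇒ ostst

S ⇒ St   [S -> S t]
St ⇒ Gtst   [S -> G t s]
Gtst ⇒ ostst   [G -> o s]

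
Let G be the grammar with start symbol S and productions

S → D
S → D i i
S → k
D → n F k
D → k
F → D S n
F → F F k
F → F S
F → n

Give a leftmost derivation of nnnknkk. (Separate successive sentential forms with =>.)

S => D   [S → D]
D => nFk   [D → n F k]
nFk => nFFkk   [F → F F k]
nFFkk => nFFkFkk   [F → F F k]
nFFkFkk => nnFkFkk   [F → n]
nnFkFkk => nnnkFkk   [F → n]
nnnkFkk => nnnknkk   [F → n]

S=>D=>nFk=>nFFkk=>nFFkFkk=>nnFkFkk=>nnnkFkk=>nnnknkk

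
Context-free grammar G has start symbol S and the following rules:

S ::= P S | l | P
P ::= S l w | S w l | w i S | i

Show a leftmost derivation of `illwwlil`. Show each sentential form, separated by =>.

S => PS   [S ::= P S]
PS => iS   [P ::= i]
iS => iPS   [S ::= P S]
iPS => iSwlS   [P ::= S w l]
iSwlS => iPwlS   [S ::= P]
iPwlS => iSlwwlS   [P ::= S l w]
iSlwwlS => illwwlS   [S ::= l]
illwwlS => illwwlPS   [S ::= P S]
illwwlPS => illwwliS   [P ::= i]
illwwliS => illwwlil   [S ::= l]

S=>PS=>iS=>iPS=>iSwlS=>iPwlS=>iSlwwlS=>illwwlS=>illwwlPS=>illwwliS=>illwwlil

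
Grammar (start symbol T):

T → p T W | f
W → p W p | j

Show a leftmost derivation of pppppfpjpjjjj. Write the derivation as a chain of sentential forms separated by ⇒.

T ⇒ pTW ⇒ ppTWW ⇒ pppTWWW ⇒ ppppTWWWW ⇒ pppppTWWWWW ⇒ pppppfWWWWW ⇒ pppppfpWpWWWW ⇒ pppppfpjpWWWW ⇒ pppppfpjpjWWW ⇒ pppppfpjpjjWW ⇒ pppppfpjpjjjW ⇒ pppppfpjpjjjj

T ⇒ pTW   [T → p T W]
pTW ⇒ ppTWW   [T → p T W]
ppTWW ⇒ pppTWWW   [T → p T W]
pppTWWW ⇒ ppppTWWWW   [T → p T W]
ppppTWWWW ⇒ pppppTWWWWW   [T → p T W]
pppppTWWWWW ⇒ pppppfWWWWW   [T → f]
pppppfWWWWW ⇒ pppppfpWpWWWW   [W → p W p]
pppppfpWpWWWW ⇒ pppppfpjpWWWW   [W → j]
pppppfpjpWWWW ⇒ pppppfpjpjWWW   [W → j]
pppppfpjpjWWW ⇒ pppppfpjpjjWW   [W → j]
pppppfpjpjjWW ⇒ pppppfpjpjjjW   [W → j]
pppppfpjpjjjW ⇒ pppppfpjpjjjj   [W → j]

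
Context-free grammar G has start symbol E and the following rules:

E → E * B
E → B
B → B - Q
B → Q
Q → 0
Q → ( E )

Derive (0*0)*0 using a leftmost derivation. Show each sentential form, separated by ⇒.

E⇒E*B⇒B*B⇒Q*B⇒(E)*B⇒(E*B)*B⇒(B*B)*B⇒(Q*B)*B⇒(0*B)*B⇒(0*Q)*B⇒(0*0)*B⇒(0*0)*Q⇒(0*0)*0

E ⇒ E*B   [E → E * B]
E*B ⇒ B*B   [E → B]
B*B ⇒ Q*B   [B → Q]
Q*B ⇒ (E)*B   [Q → ( E )]
(E)*B ⇒ (E*B)*B   [E → E * B]
(E*B)*B ⇒ (B*B)*B   [E → B]
(B*B)*B ⇒ (Q*B)*B   [B → Q]
(Q*B)*B ⇒ (0*B)*B   [Q → 0]
(0*B)*B ⇒ (0*Q)*B   [B → Q]
(0*Q)*B ⇒ (0*0)*B   [Q → 0]
(0*0)*B ⇒ (0*0)*Q   [B → Q]
(0*0)*Q ⇒ (0*0)*0   [Q → 0]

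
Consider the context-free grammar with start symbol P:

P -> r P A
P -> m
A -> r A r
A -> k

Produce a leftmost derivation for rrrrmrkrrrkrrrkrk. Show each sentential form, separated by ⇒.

P⇒rPA⇒rrPAA⇒rrrPAAA⇒rrrrPAAAA⇒rrrrmAAAA⇒rrrrmrArAAA⇒rrrrmrkrAAA⇒rrrrmrkrrArAA⇒rrrrmrkrrrArrAA⇒rrrrmrkrrrkrrAA⇒rrrrmrkrrrkrrrArA⇒rrrrmrkrrrkrrrkrA⇒rrrrmrkrrrkrrrkrk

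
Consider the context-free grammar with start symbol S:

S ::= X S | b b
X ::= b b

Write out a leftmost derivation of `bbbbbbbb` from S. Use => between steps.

S => XS   [S ::= X S]
XS => bbS   [X ::= b b]
bbS => bbXS   [S ::= X S]
bbXS => bbbbS   [X ::= b b]
bbbbS => bbbbXS   [S ::= X S]
bbbbXS => bbbbbbS   [X ::= b b]
bbbbbbS => bbbbbbbb   [S ::= b b]

S => XS => bbS => bbXS => bbbbS => bbbbXS => bbbbbbS => bbbbbbbb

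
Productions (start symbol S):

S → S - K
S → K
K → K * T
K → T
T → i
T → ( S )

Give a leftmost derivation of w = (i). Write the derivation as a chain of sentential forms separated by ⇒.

S ⇒ K ⇒ T ⇒ (S) ⇒ (K) ⇒ (T) ⇒ (i)

S ⇒ K   [S → K]
K ⇒ T   [K → T]
T ⇒ (S)   [T → ( S )]
(S) ⇒ (K)   [S → K]
(K) ⇒ (T)   [K → T]
(T) ⇒ (i)   [T → i]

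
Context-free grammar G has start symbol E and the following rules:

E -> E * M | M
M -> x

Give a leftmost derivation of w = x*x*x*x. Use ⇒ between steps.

E ⇒ E*M ⇒ E*M*M ⇒ E*M*M*M ⇒ M*M*M*M ⇒ x*M*M*M ⇒ x*x*M*M ⇒ x*x*x*M ⇒ x*x*x*x

E ⇒ E*M   [E -> E * M]
E*M ⇒ E*M*M   [E -> E * M]
E*M*M ⇒ E*M*M*M   [E -> E * M]
E*M*M*M ⇒ M*M*M*M   [E -> M]
M*M*M*M ⇒ x*M*M*M   [M -> x]
x*M*M*M ⇒ x*x*M*M   [M -> x]
x*x*M*M ⇒ x*x*x*M   [M -> x]
x*x*x*M ⇒ x*x*x*x   [M -> x]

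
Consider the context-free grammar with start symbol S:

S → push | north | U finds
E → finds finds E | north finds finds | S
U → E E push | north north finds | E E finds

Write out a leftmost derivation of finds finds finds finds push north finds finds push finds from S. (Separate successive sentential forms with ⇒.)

S ⇒ U finds ⇒ E E push finds ⇒ finds finds E E push finds ⇒ finds finds finds finds E E push finds ⇒ finds finds finds finds S E push finds ⇒ finds finds finds finds push E push finds ⇒ finds finds finds finds push north finds finds push finds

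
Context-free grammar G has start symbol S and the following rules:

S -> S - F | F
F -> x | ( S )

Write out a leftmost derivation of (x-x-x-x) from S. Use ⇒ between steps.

S ⇒ F   [S -> F]
F ⇒ (S)   [F -> ( S )]
(S) ⇒ (S-F)   [S -> S - F]
(S-F) ⇒ (S-F-F)   [S -> S - F]
(S-F-F) ⇒ (S-F-F-F)   [S -> S - F]
(S-F-F-F) ⇒ (F-F-F-F)   [S -> F]
(F-F-F-F) ⇒ (x-F-F-F)   [F -> x]
(x-F-F-F) ⇒ (x-x-F-F)   [F -> x]
(x-x-F-F) ⇒ (x-x-x-F)   [F -> x]
(x-x-x-F) ⇒ (x-x-x-x)   [F -> x]

S ⇒ F ⇒ (S) ⇒ (S-F) ⇒ (S-F-F) ⇒ (S-F-F-F) ⇒ (F-F-F-F) ⇒ (x-F-F-F) ⇒ (x-x-F-F) ⇒ (x-x-x-F) ⇒ (x-x-x-x)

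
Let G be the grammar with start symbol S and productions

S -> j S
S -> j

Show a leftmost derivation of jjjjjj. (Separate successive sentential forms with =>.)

S => jS => jjS => jjjS => jjjjS => jjjjjS => jjjjjj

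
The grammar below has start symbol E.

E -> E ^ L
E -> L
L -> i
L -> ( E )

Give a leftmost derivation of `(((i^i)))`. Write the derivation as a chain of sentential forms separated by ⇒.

E ⇒ L   [E -> L]
L ⇒ (E)   [L -> ( E )]
(E) ⇒ (L)   [E -> L]
(L) ⇒ ((E))   [L -> ( E )]
((E)) ⇒ ((L))   [E -> L]
((L)) ⇒ (((E)))   [L -> ( E )]
(((E))) ⇒ (((E^L)))   [E -> E ^ L]
(((E^L))) ⇒ (((L^L)))   [E -> L]
(((L^L))) ⇒ (((i^L)))   [L -> i]
(((i^L))) ⇒ (((i^i)))   [L -> i]

E ⇒ L ⇒ (E) ⇒ (L) ⇒ ((E)) ⇒ ((L)) ⇒ (((E))) ⇒ (((E^L))) ⇒ (((L^L))) ⇒ (((i^L))) ⇒ (((i^i)))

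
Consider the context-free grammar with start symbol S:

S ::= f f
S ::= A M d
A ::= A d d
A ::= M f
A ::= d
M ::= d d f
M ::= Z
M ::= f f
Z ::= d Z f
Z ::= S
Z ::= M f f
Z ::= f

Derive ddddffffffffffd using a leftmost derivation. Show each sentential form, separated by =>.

S=>AMd=>MfMd=>ZfMd=>MfffMd=>ZfffMd=>dZffffMd=>ddZfffffMd=>ddMfffffffMd=>ddddffffffffMd=>ddddffffffffffd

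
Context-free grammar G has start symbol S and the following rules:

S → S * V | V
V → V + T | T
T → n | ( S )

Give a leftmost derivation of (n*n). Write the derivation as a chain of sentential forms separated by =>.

S => V   [S → V]
V => T   [V → T]
T => (S)   [T → ( S )]
(S) => (S*V)   [S → S * V]
(S*V) => (V*V)   [S → V]
(V*V) => (T*V)   [V → T]
(T*V) => (n*V)   [T → n]
(n*V) => (n*T)   [V → T]
(n*T) => (n*n)   [T → n]

S => V => T => (S) => (S*V) => (V*V) => (T*V) => (n*V) => (n*T) => (n*n)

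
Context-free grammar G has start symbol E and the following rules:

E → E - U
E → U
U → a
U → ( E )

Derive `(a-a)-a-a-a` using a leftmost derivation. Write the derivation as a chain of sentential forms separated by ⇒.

E ⇒ E-U   [E → E - U]
E-U ⇒ E-U-U   [E → E - U]
E-U-U ⇒ E-U-U-U   [E → E - U]
E-U-U-U ⇒ U-U-U-U   [E → U]
U-U-U-U ⇒ (E)-U-U-U   [U → ( E )]
(E)-U-U-U ⇒ (E-U)-U-U-U   [E → E - U]
(E-U)-U-U-U ⇒ (U-U)-U-U-U   [E → U]
(U-U)-U-U-U ⇒ (a-U)-U-U-U   [U → a]
(a-U)-U-U-U ⇒ (a-a)-U-U-U   [U → a]
(a-a)-U-U-U ⇒ (a-a)-a-U-U   [U → a]
(a-a)-a-U-U ⇒ (a-a)-a-a-U   [U → a]
(a-a)-a-a-U ⇒ (a-a)-a-a-a   [U → a]

E ⇒ E-U ⇒ E-U-U ⇒ E-U-U-U ⇒ U-U-U-U ⇒ (E)-U-U-U ⇒ (E-U)-U-U-U ⇒ (U-U)-U-U-U ⇒ (a-U)-U-U-U ⇒ (a-a)-U-U-U ⇒ (a-a)-a-U-U ⇒ (a-a)-a-a-U ⇒ (a-a)-a-a-a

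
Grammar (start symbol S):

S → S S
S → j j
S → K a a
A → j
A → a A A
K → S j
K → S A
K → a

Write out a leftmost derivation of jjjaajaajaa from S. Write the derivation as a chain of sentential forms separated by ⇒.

S⇒Kaa⇒SAaa⇒KaaAaa⇒SAaaAaa⇒KaaAaaAaa⇒SAaaAaaAaa⇒jjAaaAaaAaa⇒jjjaaAaaAaa⇒jjjaajaaAaa⇒jjjaajaajaa

S ⇒ Kaa   [S → K a a]
Kaa ⇒ SAaa   [K → S A]
SAaa ⇒ KaaAaa   [S → K a a]
KaaAaa ⇒ SAaaAaa   [K → S A]
SAaaAaa ⇒ KaaAaaAaa   [S → K a a]
KaaAaaAaa ⇒ SAaaAaaAaa   [K → S A]
SAaaAaaAaa ⇒ jjAaaAaaAaa   [S → j j]
jjAaaAaaAaa ⇒ jjjaaAaaAaa   [A → j]
jjjaaAaaAaa ⇒ jjjaajaaAaa   [A → j]
jjjaajaaAaa ⇒ jjjaajaajaa   [A → j]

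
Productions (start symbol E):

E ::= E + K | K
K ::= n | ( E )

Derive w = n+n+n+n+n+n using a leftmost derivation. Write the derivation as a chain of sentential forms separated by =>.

E => E+K => E+K+K => E+K+K+K => E+K+K+K+K => E+K+K+K+K+K => K+K+K+K+K+K => n+K+K+K+K+K => n+n+K+K+K+K => n+n+n+K+K+K => n+n+n+n+K+K => n+n+n+n+n+K => n+n+n+n+n+n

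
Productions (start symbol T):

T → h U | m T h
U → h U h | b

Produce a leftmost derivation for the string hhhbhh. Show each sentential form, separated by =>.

T=>hU=>hhUh=>hhhUhh=>hhhbhh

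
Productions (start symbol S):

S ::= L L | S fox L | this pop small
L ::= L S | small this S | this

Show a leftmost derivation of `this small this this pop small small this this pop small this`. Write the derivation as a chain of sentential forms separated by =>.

S => L L   [S ::= L L]
L L => L S L   [L ::= L S]
L S L => this S L   [L ::= this]
this S L => this L L L   [S ::= L L]
this L L L => this small this S L L   [L ::= small this S]
this small this S L L => this small this this pop small L L   [S ::= this pop small]
this small this this pop small L L => this small this this pop small small this S L   [L ::= small this S]
this small this this pop small small this S L => this small this this pop small small this this pop small L   [S ::= this pop small]
this small this this pop small small this this pop small L => this small this this pop small small this this pop small this   [L ::= this]

S => L L => L S L => this S L => this L L L => this small this S L L => this small this this pop small L L => this small this this pop small small this S L => this small this this pop small small this this pop small L => this small this this pop small small this this pop small this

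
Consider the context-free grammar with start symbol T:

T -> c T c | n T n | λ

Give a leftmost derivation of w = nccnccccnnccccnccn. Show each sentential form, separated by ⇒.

T ⇒ nTn ⇒ ncTcn ⇒ nccTccn ⇒ nccnTnccn ⇒ nccncTcnccn ⇒ nccnccTccnccn ⇒ nccncccTcccnccn ⇒ nccnccccTccccnccn ⇒ nccnccccnTnccccnccn ⇒ nccnccccnnccccnccn

T ⇒ nTn   [T -> n T n]
nTn ⇒ ncTcn   [T -> c T c]
ncTcn ⇒ nccTccn   [T -> c T c]
nccTccn ⇒ nccnTnccn   [T -> n T n]
nccnTnccn ⇒ nccncTcnccn   [T -> c T c]
nccncTcnccn ⇒ nccnccTccnccn   [T -> c T c]
nccnccTccnccn ⇒ nccncccTcccnccn   [T -> c T c]
nccncccTcccnccn ⇒ nccnccccTccccnccn   [T -> c T c]
nccnccccTccccnccn ⇒ nccnccccnTnccccnccn   [T -> n T n]
nccnccccnTnccccnccn ⇒ nccnccccnnccccnccn   [T -> λ]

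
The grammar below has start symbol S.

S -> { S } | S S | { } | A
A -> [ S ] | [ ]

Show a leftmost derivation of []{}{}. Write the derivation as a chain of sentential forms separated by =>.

S=>SS=>SSS=>ASS=>[]SS=>[]{}S=>[]{}{}

S => SS   [S -> S S]
SS => SSS   [S -> S S]
SSS => ASS   [S -> A]
ASS => []SS   [A -> [ ]]
[]SS => []{}S   [S -> { }]
[]{}S => []{}{}   [S -> { }]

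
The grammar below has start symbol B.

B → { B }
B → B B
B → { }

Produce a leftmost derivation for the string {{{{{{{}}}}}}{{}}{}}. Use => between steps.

B => {B} => {BB} => {BBB} => {{B}BB} => {{{B}}BB} => {{{{B}}}BB} => {{{{{B}}}}BB} => {{{{{{B}}}}}BB} => {{{{{{{}}}}}}BB} => {{{{{{{}}}}}}{B}B} => {{{{{{{}}}}}}{{}}B} => {{{{{{{}}}}}}{{}}{}}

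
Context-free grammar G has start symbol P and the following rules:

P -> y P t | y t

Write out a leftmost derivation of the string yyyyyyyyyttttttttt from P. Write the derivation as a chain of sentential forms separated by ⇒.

P ⇒ yPt   [P -> y P t]
yPt ⇒ yyPtt   [P -> y P t]
yyPtt ⇒ yyyPttt   [P -> y P t]
yyyPttt ⇒ yyyyPtttt   [P -> y P t]
yyyyPtttt ⇒ yyyyyPttttt   [P -> y P t]
yyyyyPttttt ⇒ yyyyyyPtttttt   [P -> y P t]
yyyyyyPtttttt ⇒ yyyyyyyPttttttt   [P -> y P t]
yyyyyyyPttttttt ⇒ yyyyyyyyPtttttttt   [P -> y P t]
yyyyyyyyPtttttttt ⇒ yyyyyyyyyttttttttt   [P -> y t]

P⇒yPt⇒yyPtt⇒yyyPttt⇒yyyyPtttt⇒yyyyyPttttt⇒yyyyyyPtttttt⇒yyyyyyyPttttttt⇒yyyyyyyyPtttttttt⇒yyyyyyyyyttttttttt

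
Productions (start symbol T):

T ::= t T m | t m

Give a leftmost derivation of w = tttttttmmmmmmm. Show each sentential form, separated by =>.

T => tTm   [T ::= t T m]
tTm => ttTmm   [T ::= t T m]
ttTmm => tttTmmm   [T ::= t T m]
tttTmmm => ttttTmmmm   [T ::= t T m]
ttttTmmmm => tttttTmmmmm   [T ::= t T m]
tttttTmmmmm => ttttttTmmmmmm   [T ::= t T m]
ttttttTmmmmmm => tttttttmmmmmmm   [T ::= t m]

T => tTm => ttTmm => tttTmmm => ttttTmmmm => tttttTmmmmm => ttttttTmmmmmm => tttttttmmmmmmm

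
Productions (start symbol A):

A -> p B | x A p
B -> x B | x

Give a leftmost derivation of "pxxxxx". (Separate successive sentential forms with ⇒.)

A⇒pB⇒pxB⇒pxxB⇒pxxxB⇒pxxxxB⇒pxxxxx

A ⇒ pB   [A -> p B]
pB ⇒ pxB   [B -> x B]
pxB ⇒ pxxB   [B -> x B]
pxxB ⇒ pxxxB   [B -> x B]
pxxxB ⇒ pxxxxB   [B -> x B]
pxxxxB ⇒ pxxxxx   [B -> x]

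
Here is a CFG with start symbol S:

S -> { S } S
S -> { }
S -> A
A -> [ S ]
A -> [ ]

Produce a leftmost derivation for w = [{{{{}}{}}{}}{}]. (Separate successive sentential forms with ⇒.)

S ⇒ A ⇒ [S] ⇒ [{S}S] ⇒ [{{S}S}S] ⇒ [{{{S}S}S}S] ⇒ [{{{{}}S}S}S] ⇒ [{{{{}}{}}S}S] ⇒ [{{{{}}{}}{}}S] ⇒ [{{{{}}{}}{}}{}]

S ⇒ A   [S -> A]
A ⇒ [S]   [A -> [ S ]]
[S] ⇒ [{S}S]   [S -> { S } S]
[{S}S] ⇒ [{{S}S}S]   [S -> { S } S]
[{{S}S}S] ⇒ [{{{S}S}S}S]   [S -> { S } S]
[{{{S}S}S}S] ⇒ [{{{{}}S}S}S]   [S -> { }]
[{{{{}}S}S}S] ⇒ [{{{{}}{}}S}S]   [S -> { }]
[{{{{}}{}}S}S] ⇒ [{{{{}}{}}{}}S]   [S -> { }]
[{{{{}}{}}{}}S] ⇒ [{{{{}}{}}{}}{}]   [S -> { }]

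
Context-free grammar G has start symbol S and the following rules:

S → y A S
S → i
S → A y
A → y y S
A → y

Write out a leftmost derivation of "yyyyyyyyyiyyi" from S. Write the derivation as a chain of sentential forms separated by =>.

S => yAS   [S → y A S]
yAS => yyySS   [A → y y S]
yyySS => yyyAyS   [S → A y]
yyyAyS => yyyyySyS   [A → y y S]
yyyyySyS => yyyyyAyyS   [S → A y]
yyyyyAyyS => yyyyyyySyyS   [A → y y S]
yyyyyyySyyS => yyyyyyyyASyyS   [S → y A S]
yyyyyyyyASyyS => yyyyyyyyySyyS   [A → y]
yyyyyyyyySyyS => yyyyyyyyyiyyS   [S → i]
yyyyyyyyyiyyS => yyyyyyyyyiyyi   [S → i]

S=>yAS=>yyySS=>yyyAyS=>yyyyySyS=>yyyyyAyyS=>yyyyyyySyyS=>yyyyyyyyASyyS=>yyyyyyyyySyyS=>yyyyyyyyyiyyS=>yyyyyyyyyiyyi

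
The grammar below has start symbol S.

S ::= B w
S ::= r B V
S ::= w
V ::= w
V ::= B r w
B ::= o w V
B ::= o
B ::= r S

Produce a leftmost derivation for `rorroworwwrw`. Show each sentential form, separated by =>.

S => rBV   [S ::= r B V]
rBV => roV   [B ::= o]
roV => roBrw   [V ::= B r w]
roBrw => rorSrw   [B ::= r S]
rorSrw => rorrBVrw   [S ::= r B V]
rorrBVrw => rorrowVVrw   [B ::= o w V]
rorrowVVrw => rorrowBrwVrw   [V ::= B r w]
rorrowBrwVrw => rorroworwVrw   [B ::= o]
rorroworwVrw => rorroworwwrw   [V ::= w]

S => rBV => roV => roBrw => rorSrw => rorrBVrw => rorrowVVrw => rorrowBrwVrw => rorroworwVrw => rorroworwwrw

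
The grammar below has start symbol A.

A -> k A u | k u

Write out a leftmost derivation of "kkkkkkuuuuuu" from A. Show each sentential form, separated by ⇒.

A ⇒ kAu ⇒ kkAuu ⇒ kkkAuuu ⇒ kkkkAuuuu ⇒ kkkkkAuuuuu ⇒ kkkkkkuuuuuu

A ⇒ kAu   [A -> k A u]
kAu ⇒ kkAuu   [A -> k A u]
kkAuu ⇒ kkkAuuu   [A -> k A u]
kkkAuuu ⇒ kkkkAuuuu   [A -> k A u]
kkkkAuuuu ⇒ kkkkkAuuuuu   [A -> k A u]
kkkkkAuuuuu ⇒ kkkkkkuuuuuu   [A -> k u]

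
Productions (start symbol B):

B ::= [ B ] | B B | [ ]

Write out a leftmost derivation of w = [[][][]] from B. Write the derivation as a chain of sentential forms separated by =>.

B=>[B]=>[BB]=>[BBB]=>[[]BB]=>[[][]B]=>[[][][]]

B => [B]   [B ::= [ B ]]
[B] => [BB]   [B ::= B B]
[BB] => [BBB]   [B ::= B B]
[BBB] => [[]BB]   [B ::= [ ]]
[[]BB] => [[][]B]   [B ::= [ ]]
[[][]B] => [[][][]]   [B ::= [ ]]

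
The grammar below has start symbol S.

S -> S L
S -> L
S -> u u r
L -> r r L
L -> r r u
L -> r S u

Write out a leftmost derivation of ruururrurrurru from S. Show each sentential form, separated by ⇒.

S ⇒ SL ⇒ SLL ⇒ SLLL ⇒ LLLL ⇒ rSuLLL ⇒ ruuruLLL ⇒ ruururruLL ⇒ ruururrurruL ⇒ ruururrurrurru

S ⇒ SL   [S -> S L]
SL ⇒ SLL   [S -> S L]
SLL ⇒ SLLL   [S -> S L]
SLLL ⇒ LLLL   [S -> L]
LLLL ⇒ rSuLLL   [L -> r S u]
rSuLLL ⇒ ruuruLLL   [S -> u u r]
ruuruLLL ⇒ ruururruLL   [L -> r r u]
ruururruLL ⇒ ruururrurruL   [L -> r r u]
ruururrurruL ⇒ ruururrurrurru   [L -> r r u]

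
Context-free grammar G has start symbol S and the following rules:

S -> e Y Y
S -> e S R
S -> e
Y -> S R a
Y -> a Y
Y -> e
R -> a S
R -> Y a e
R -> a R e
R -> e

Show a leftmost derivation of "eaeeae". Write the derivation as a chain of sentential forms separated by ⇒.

S ⇒ eYY   [S -> e Y Y]
eYY ⇒ eaYY   [Y -> a Y]
eaYY ⇒ eaSRaY   [Y -> S R a]
eaSRaY ⇒ eaeRaY   [S -> e]
eaeRaY ⇒ eaeeaY   [R -> e]
eaeeaY ⇒ eaeeae   [Y -> e]

S ⇒ eYY ⇒ eaYY ⇒ eaSRaY ⇒ eaeRaY ⇒ eaeeaY ⇒ eaeeae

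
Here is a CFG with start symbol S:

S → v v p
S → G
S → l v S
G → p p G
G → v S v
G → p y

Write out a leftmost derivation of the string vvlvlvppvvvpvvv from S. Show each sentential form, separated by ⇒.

S ⇒ G ⇒ vSv ⇒ vGv ⇒ vvSvv ⇒ vvlvSvv ⇒ vvlvlvSvv ⇒ vvlvlvGvv ⇒ vvlvlvppGvv ⇒ vvlvlvppvSvvv ⇒ vvlvlvppvvvpvvv

S ⇒ G   [S → G]
G ⇒ vSv   [G → v S v]
vSv ⇒ vGv   [S → G]
vGv ⇒ vvSvv   [G → v S v]
vvSvv ⇒ vvlvSvv   [S → l v S]
vvlvSvv ⇒ vvlvlvSvv   [S → l v S]
vvlvlvSvv ⇒ vvlvlvGvv   [S → G]
vvlvlvGvv ⇒ vvlvlvppGvv   [G → p p G]
vvlvlvppGvv ⇒ vvlvlvppvSvvv   [G → v S v]
vvlvlvppvSvvv ⇒ vvlvlvppvvvpvvv   [S → v v p]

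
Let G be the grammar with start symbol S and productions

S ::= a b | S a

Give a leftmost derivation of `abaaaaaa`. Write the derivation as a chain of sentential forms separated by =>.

S => Sa   [S ::= S a]
Sa => Saa   [S ::= S a]
Saa => Saaa   [S ::= S a]
Saaa => Saaaa   [S ::= S a]
Saaaa => Saaaaa   [S ::= S a]
Saaaaa => Saaaaaa   [S ::= S a]
Saaaaaa => abaaaaaa   [S ::= a b]

S => Sa => Saa => Saaa => Saaaa => Saaaaa => Saaaaaa => abaaaaaa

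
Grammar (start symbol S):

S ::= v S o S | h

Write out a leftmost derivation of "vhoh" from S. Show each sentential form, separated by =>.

S => vSoS   [S ::= v S o S]
vSoS => vhoS   [S ::= h]
vhoS => vhoh   [S ::= h]

S => vSoS => vhoS => vhoh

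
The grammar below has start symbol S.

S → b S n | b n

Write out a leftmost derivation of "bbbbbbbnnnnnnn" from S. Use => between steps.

S=>bSn=>bbSnn=>bbbSnnn=>bbbbSnnnn=>bbbbbSnnnnn=>bbbbbbSnnnnnn=>bbbbbbbnnnnnnn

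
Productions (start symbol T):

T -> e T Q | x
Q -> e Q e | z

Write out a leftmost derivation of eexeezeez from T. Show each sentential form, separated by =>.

T => eTQ   [T -> e T Q]
eTQ => eeTQQ   [T -> e T Q]
eeTQQ => eexQQ   [T -> x]
eexQQ => eexeQeQ   [Q -> e Q e]
eexeQeQ => eexeeQeeQ   [Q -> e Q e]
eexeeQeeQ => eexeezeeQ   [Q -> z]
eexeezeeQ => eexeezeez   [Q -> z]

T => eTQ => eeTQQ => eexQQ => eexeQeQ => eexeeQeeQ => eexeezeeQ => eexeezeez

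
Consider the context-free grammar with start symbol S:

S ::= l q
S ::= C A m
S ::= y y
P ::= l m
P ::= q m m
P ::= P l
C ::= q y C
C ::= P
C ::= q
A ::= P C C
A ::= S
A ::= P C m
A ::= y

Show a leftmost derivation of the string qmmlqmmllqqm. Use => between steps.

S => CAm   [S ::= C A m]
CAm => PAm   [C ::= P]
PAm => PlAm   [P ::= P l]
PlAm => qmmlAm   [P ::= q m m]
qmmlAm => qmmlPCCm   [A ::= P C C]
qmmlPCCm => qmmlPlCCm   [P ::= P l]
qmmlPlCCm => qmmlPllCCm   [P ::= P l]
qmmlPllCCm => qmmlqmmllCCm   [P ::= q m m]
qmmlqmmllCCm => qmmlqmmllqCm   [C ::= q]
qmmlqmmllqCm => qmmlqmmllqqm   [C ::= q]

S=>CAm=>PAm=>PlAm=>qmmlAm=>qmmlPCCm=>qmmlPlCCm=>qmmlPllCCm=>qmmlqmmllCCm=>qmmlqmmllqCm=>qmmlqmmllqqm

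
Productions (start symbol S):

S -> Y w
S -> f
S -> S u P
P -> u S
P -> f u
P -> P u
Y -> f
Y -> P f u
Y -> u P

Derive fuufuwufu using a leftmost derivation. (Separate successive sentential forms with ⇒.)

S ⇒ SuP ⇒ YwuP ⇒ PfuwuP ⇒ PufuwuP ⇒ fuufuwuP ⇒ fuufuwufu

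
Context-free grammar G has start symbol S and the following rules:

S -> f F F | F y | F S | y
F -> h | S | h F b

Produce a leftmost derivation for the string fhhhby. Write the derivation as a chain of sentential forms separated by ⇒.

S ⇒ Fy ⇒ Sy ⇒ fFFy ⇒ fhFy ⇒ fhhFby ⇒ fhhhby

S ⇒ Fy   [S -> F y]
Fy ⇒ Sy   [F -> S]
Sy ⇒ fFFy   [S -> f F F]
fFFy ⇒ fhFy   [F -> h]
fhFy ⇒ fhhFby   [F -> h F b]
fhhFby ⇒ fhhhby   [F -> h]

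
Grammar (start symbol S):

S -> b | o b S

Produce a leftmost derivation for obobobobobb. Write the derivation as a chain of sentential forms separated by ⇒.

S ⇒ obS ⇒ obobS ⇒ obobobS ⇒ obobobobS ⇒ obobobobobS ⇒ obobobobobb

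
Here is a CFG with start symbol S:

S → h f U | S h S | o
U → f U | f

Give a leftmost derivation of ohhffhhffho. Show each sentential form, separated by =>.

S => ShS   [S → S h S]
ShS => ShShS   [S → S h S]
ShShS => ShShShS   [S → S h S]
ShShShS => ohShShS   [S → o]
ohShShS => ohhfUhShS   [S → h f U]
ohhfUhShS => ohhffhShS   [U → f]
ohhffhShS => ohhffhhfUhS   [S → h f U]
ohhffhhfUhS => ohhffhhffhS   [U → f]
ohhffhhffhS => ohhffhhffho   [S → o]

S => ShS => ShShS => ShShShS => ohShShS => ohhfUhShS => ohhffhShS => ohhffhhfUhS => ohhffhhffhS => ohhffhhffho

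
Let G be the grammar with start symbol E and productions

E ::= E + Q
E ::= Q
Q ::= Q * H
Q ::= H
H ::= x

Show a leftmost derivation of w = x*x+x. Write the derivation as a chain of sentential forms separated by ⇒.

E ⇒ E+Q   [E ::= E + Q]
E+Q ⇒ Q+Q   [E ::= Q]
Q+Q ⇒ Q*H+Q   [Q ::= Q * H]
Q*H+Q ⇒ H*H+Q   [Q ::= H]
H*H+Q ⇒ x*H+Q   [H ::= x]
x*H+Q ⇒ x*x+Q   [H ::= x]
x*x+Q ⇒ x*x+H   [Q ::= H]
x*x+H ⇒ x*x+x   [H ::= x]

E ⇒ E+Q ⇒ Q+Q ⇒ Q*H+Q ⇒ H*H+Q ⇒ x*H+Q ⇒ x*x+Q ⇒ x*x+H ⇒ x*x+x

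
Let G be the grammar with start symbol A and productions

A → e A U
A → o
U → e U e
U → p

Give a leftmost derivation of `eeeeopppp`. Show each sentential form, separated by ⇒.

A ⇒ eAU ⇒ eeAUU ⇒ eeeAUUU ⇒ eeeeAUUUU ⇒ eeeeoUUUU ⇒ eeeeopUUU ⇒ eeeeoppUU ⇒ eeeeopppU ⇒ eeeeopppp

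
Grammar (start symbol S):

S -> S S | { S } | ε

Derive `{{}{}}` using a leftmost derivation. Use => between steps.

S=>{S}=>{SS}=>{{S}S}=>{{}S}=>{{}{S}}=>{{}{}}

S => {S}   [S -> { S }]
{S} => {SS}   [S -> S S]
{SS} => {{S}S}   [S -> { S }]
{{S}S} => {{}S}   [S -> ε]
{{}S} => {{}{S}}   [S -> { S }]
{{}{S}} => {{}{}}   [S -> ε]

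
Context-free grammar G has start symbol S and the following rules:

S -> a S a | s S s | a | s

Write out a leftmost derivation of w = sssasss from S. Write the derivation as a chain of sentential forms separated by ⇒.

S⇒sSs⇒ssSss⇒sssSsss⇒sssasss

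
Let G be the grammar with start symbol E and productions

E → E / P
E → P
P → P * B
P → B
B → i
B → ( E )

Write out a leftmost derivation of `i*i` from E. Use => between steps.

E => P => P*B => B*B => i*B => i*i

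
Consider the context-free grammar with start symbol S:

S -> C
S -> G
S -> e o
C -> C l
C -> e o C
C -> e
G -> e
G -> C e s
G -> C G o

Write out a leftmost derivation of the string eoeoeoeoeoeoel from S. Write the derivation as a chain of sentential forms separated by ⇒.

S ⇒ C   [S -> C]
C ⇒ eoC   [C -> e o C]
eoC ⇒ eoCl   [C -> C l]
eoCl ⇒ eoeoCl   [C -> e o C]
eoeoCl ⇒ eoeoeoCl   [C -> e o C]
eoeoeoCl ⇒ eoeoeoeoCl   [C -> e o C]
eoeoeoeoCl ⇒ eoeoeoeoeoCl   [C -> e o C]
eoeoeoeoeoCl ⇒ eoeoeoeoeoeoCl   [C -> e o C]
eoeoeoeoeoeoCl ⇒ eoeoeoeoeoeoel   [C -> e]

S ⇒ C ⇒ eoC ⇒ eoCl ⇒ eoeoCl ⇒ eoeoeoCl ⇒ eoeoeoeoCl ⇒ eoeoeoeoeoCl ⇒ eoeoeoeoeoeoCl ⇒ eoeoeoeoeoeoel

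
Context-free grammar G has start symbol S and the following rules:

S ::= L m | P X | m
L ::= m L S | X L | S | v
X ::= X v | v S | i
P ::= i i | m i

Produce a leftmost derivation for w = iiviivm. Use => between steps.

S => PX => iiX => iivS => iivPX => iiviiX => iiviivS => iiviivm

S => PX   [S ::= P X]
PX => iiX   [P ::= i i]
iiX => iivS   [X ::= v S]
iivS => iivPX   [S ::= P X]
iivPX => iiviiX   [P ::= i i]
iiviiX => iiviivS   [X ::= v S]
iiviivS => iiviivm   [S ::= m]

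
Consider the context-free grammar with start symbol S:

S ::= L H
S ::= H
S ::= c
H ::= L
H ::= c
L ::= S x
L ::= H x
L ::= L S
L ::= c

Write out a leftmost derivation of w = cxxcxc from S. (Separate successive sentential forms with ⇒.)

S⇒LH⇒HxH⇒LxH⇒SxxH⇒HxxH⇒LxxH⇒cxxH⇒cxxL⇒cxxLS⇒cxxSxS⇒cxxcxS⇒cxxcxc

S ⇒ LH   [S ::= L H]
LH ⇒ HxH   [L ::= H x]
HxH ⇒ LxH   [H ::= L]
LxH ⇒ SxxH   [L ::= S x]
SxxH ⇒ HxxH   [S ::= H]
HxxH ⇒ LxxH   [H ::= L]
LxxH ⇒ cxxH   [L ::= c]
cxxH ⇒ cxxL   [H ::= L]
cxxL ⇒ cxxLS   [L ::= L S]
cxxLS ⇒ cxxSxS   [L ::= S x]
cxxSxS ⇒ cxxcxS   [S ::= c]
cxxcxS ⇒ cxxcxc   [S ::= c]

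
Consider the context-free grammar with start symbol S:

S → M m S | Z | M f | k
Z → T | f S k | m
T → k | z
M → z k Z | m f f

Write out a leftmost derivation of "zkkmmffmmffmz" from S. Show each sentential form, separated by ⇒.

S ⇒ MmS   [S → M m S]
MmS ⇒ zkZmS   [M → z k Z]
zkZmS ⇒ zkTmS   [Z → T]
zkTmS ⇒ zkkmS   [T → k]
zkkmS ⇒ zkkmMmS   [S → M m S]
zkkmMmS ⇒ zkkmmffmS   [M → m f f]
zkkmmffmS ⇒ zkkmmffmMmS   [S → M m S]
zkkmmffmMmS ⇒ zkkmmffmmffmS   [M → m f f]
zkkmmffmmffmS ⇒ zkkmmffmmffmZ   [S → Z]
zkkmmffmmffmZ ⇒ zkkmmffmmffmT   [Z → T]
zkkmmffmmffmT ⇒ zkkmmffmmffmz   [T → z]

S ⇒ MmS ⇒ zkZmS ⇒ zkTmS ⇒ zkkmS ⇒ zkkmMmS ⇒ zkkmmffmS ⇒ zkkmmffmMmS ⇒ zkkmmffmmffmS ⇒ zkkmmffmmffmZ ⇒ zkkmmffmmffmT ⇒ zkkmmffmmffmz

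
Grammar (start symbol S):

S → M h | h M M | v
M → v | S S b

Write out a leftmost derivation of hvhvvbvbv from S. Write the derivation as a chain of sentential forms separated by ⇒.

S⇒hMM⇒hSSbM⇒hvSbM⇒hvhMMbM⇒hvhSSbMbM⇒hvhvSbMbM⇒hvhvvbMbM⇒hvhvvbvbM⇒hvhvvbvbv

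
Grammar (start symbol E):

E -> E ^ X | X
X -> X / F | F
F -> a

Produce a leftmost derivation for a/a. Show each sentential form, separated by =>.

E => X   [E -> X]
X => X/F   [X -> X / F]
X/F => F/F   [X -> F]
F/F => a/F   [F -> a]
a/F => a/a   [F -> a]

E => X => X/F => F/F => a/F => a/a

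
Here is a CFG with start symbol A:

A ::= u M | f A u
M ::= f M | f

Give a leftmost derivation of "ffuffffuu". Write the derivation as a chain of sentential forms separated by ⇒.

A⇒fAu⇒ffAuu⇒ffuMuu⇒ffufMuu⇒ffuffMuu⇒ffufffMuu⇒ffuffffuu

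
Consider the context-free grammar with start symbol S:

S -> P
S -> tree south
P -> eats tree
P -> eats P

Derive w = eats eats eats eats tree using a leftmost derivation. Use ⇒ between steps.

S ⇒ P ⇒ eats P ⇒ eats eats P ⇒ eats eats eats P ⇒ eats eats eats eats tree

S ⇒ P   [S -> P]
P ⇒ eats P   [P -> eats P]
eats P ⇒ eats eats P   [P -> eats P]
eats eats P ⇒ eats eats eats P   [P -> eats P]
eats eats eats P ⇒ eats eats eats eats tree   [P -> eats tree]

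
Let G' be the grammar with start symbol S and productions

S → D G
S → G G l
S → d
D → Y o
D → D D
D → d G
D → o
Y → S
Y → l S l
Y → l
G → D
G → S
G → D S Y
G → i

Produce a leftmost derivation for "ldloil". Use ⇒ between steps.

S⇒GGl⇒DGl⇒YoGl⇒lSloGl⇒ldloGl⇒ldloil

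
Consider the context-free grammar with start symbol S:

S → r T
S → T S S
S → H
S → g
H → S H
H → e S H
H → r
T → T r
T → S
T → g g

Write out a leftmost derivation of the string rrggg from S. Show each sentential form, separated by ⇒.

S ⇒ TSS   [S → T S S]
TSS ⇒ SSS   [T → S]
SSS ⇒ HSS   [S → H]
HSS ⇒ rSS   [H → r]
rSS ⇒ rrTS   [S → r T]
rrTS ⇒ rrggS   [T → g g]
rrggS ⇒ rrggg   [S → g]

S⇒TSS⇒SSS⇒HSS⇒rSS⇒rrTS⇒rrggS⇒rrggg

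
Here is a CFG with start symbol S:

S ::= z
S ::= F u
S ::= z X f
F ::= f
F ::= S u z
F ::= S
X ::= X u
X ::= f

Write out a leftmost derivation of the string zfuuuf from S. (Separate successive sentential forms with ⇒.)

S ⇒ zXf ⇒ zXuf ⇒ zXuuf ⇒ zXuuuf ⇒ zfuuuf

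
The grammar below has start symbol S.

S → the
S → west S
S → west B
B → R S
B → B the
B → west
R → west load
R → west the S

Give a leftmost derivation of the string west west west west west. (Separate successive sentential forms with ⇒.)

S ⇒ west S ⇒ west west S ⇒ west west west S ⇒ west west west west B ⇒ west west west west west

S ⇒ west S   [S → west S]
west S ⇒ west west S   [S → west S]
west west S ⇒ west west west S   [S → west S]
west west west S ⇒ west west west west B   [S → west B]
west west west west B ⇒ west west west west west   [B → west]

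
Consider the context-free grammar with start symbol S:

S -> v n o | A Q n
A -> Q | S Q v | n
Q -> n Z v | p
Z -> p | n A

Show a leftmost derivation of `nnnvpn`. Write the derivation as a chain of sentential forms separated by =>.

S => AQn   [S -> A Q n]
AQn => QQn   [A -> Q]
QQn => nZvQn   [Q -> n Z v]
nZvQn => nnAvQn   [Z -> n A]
nnAvQn => nnnvQn   [A -> n]
nnnvQn => nnnvpn   [Q -> p]

S => AQn => QQn => nZvQn => nnAvQn => nnnvQn => nnnvpn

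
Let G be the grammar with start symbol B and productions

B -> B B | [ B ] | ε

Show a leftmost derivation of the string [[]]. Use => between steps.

B => BB => [B]B => [[B]]B => [[]]B => [[]]

B => BB   [B -> B B]
BB => [B]B   [B -> [ B ]]
[B]B => [[B]]B   [B -> [ B ]]
[[B]]B => [[]]B   [B -> ε]
[[]]B => [[]]   [B -> ε]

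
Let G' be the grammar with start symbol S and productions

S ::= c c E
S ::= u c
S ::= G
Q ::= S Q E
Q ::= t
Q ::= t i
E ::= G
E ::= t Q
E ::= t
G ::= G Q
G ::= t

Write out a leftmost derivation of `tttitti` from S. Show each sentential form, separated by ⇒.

S ⇒ G   [S ::= G]
G ⇒ GQ   [G ::= G Q]
GQ ⇒ GQQ   [G ::= G Q]
GQQ ⇒ GQQQ   [G ::= G Q]
GQQQ ⇒ GQQQQ   [G ::= G Q]
GQQQQ ⇒ tQQQQ   [G ::= t]
tQQQQ ⇒ ttQQQ   [Q ::= t]
ttQQQ ⇒ tttiQQ   [Q ::= t i]
tttiQQ ⇒ tttitQ   [Q ::= t]
tttitQ ⇒ tttitti   [Q ::= t i]

S ⇒ G ⇒ GQ ⇒ GQQ ⇒ GQQQ ⇒ GQQQQ ⇒ tQQQQ ⇒ ttQQQ ⇒ tttiQQ ⇒ tttitQ ⇒ tttitti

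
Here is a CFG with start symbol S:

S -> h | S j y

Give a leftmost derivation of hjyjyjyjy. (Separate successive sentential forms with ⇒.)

S ⇒ Sjy   [S -> S j y]
Sjy ⇒ Sjyjy   [S -> S j y]
Sjyjy ⇒ Sjyjyjy   [S -> S j y]
Sjyjyjy ⇒ Sjyjyjyjy   [S -> S j y]
Sjyjyjyjy ⇒ hjyjyjyjy   [S -> h]

S ⇒ Sjy ⇒ Sjyjy ⇒ Sjyjyjy ⇒ Sjyjyjyjy ⇒ hjyjyjyjy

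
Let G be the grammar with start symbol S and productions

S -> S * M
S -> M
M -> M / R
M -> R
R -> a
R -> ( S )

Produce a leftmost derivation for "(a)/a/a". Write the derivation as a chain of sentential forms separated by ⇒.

S ⇒ M ⇒ M/R ⇒ M/R/R ⇒ R/R/R ⇒ (S)/R/R ⇒ (M)/R/R ⇒ (R)/R/R ⇒ (a)/R/R ⇒ (a)/a/R ⇒ (a)/a/a

S ⇒ M   [S -> M]
M ⇒ M/R   [M -> M / R]
M/R ⇒ M/R/R   [M -> M / R]
M/R/R ⇒ R/R/R   [M -> R]
R/R/R ⇒ (S)/R/R   [R -> ( S )]
(S)/R/R ⇒ (M)/R/R   [S -> M]
(M)/R/R ⇒ (R)/R/R   [M -> R]
(R)/R/R ⇒ (a)/R/R   [R -> a]
(a)/R/R ⇒ (a)/a/R   [R -> a]
(a)/a/R ⇒ (a)/a/a   [R -> a]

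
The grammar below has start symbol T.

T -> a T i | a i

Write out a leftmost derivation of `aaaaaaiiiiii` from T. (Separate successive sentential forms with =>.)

T => aTi   [T -> a T i]
aTi => aaTii   [T -> a T i]
aaTii => aaaTiii   [T -> a T i]
aaaTiii => aaaaTiiii   [T -> a T i]
aaaaTiiii => aaaaaTiiiii   [T -> a T i]
aaaaaTiiiii => aaaaaaiiiiii   [T -> a i]

T => aTi => aaTii => aaaTiii => aaaaTiiii => aaaaaTiiiii => aaaaaaiiiiii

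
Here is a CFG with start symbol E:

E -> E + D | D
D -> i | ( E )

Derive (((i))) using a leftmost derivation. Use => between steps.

E => D => (E) => (D) => ((E)) => ((D)) => (((E))) => (((D))) => (((i)))

E => D   [E -> D]
D => (E)   [D -> ( E )]
(E) => (D)   [E -> D]
(D) => ((E))   [D -> ( E )]
((E)) => ((D))   [E -> D]
((D)) => (((E)))   [D -> ( E )]
(((E))) => (((D)))   [E -> D]
(((D))) => (((i)))   [D -> i]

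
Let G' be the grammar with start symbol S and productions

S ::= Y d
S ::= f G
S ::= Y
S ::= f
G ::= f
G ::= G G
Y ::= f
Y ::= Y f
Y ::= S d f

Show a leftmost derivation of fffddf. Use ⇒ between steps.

S ⇒ Y   [S ::= Y]
Y ⇒ Sdf   [Y ::= S d f]
Sdf ⇒ Yddf   [S ::= Y d]
Yddf ⇒ Yfddf   [Y ::= Y f]
Yfddf ⇒ Yffddf   [Y ::= Y f]
Yffddf ⇒ fffddf   [Y ::= f]

S ⇒ Y ⇒ Sdf ⇒ Yddf ⇒ Yfddf ⇒ Yffddf ⇒ fffddf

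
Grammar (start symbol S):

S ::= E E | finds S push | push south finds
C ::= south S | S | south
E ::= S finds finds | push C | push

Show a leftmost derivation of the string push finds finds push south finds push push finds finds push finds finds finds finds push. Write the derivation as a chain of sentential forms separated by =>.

S => E E   [S ::= E E]
E E => S finds finds E   [E ::= S finds finds]
S finds finds E => E E finds finds E   [S ::= E E]
E E finds finds E => push E finds finds E   [E ::= push]
push E finds finds E => push S finds finds finds finds E   [E ::= S finds finds]
push S finds finds finds finds E => push E E finds finds finds finds E   [S ::= E E]
push E E finds finds finds finds E => push S finds finds E finds finds finds finds E   [E ::= S finds finds]
push S finds finds E finds finds finds finds E => push finds S push finds finds E finds finds finds finds E   [S ::= finds S push]
push finds S push finds finds E finds finds finds finds E => push finds finds S push push finds finds E finds finds finds finds E   [S ::= finds S push]
push finds finds S push push finds finds E finds finds finds finds E => push finds finds push south finds push push finds finds E finds finds finds finds E   [S ::= push south finds]
push finds finds push south finds push push finds finds E finds finds finds finds E => push finds finds push south finds push push finds finds push finds finds finds finds E   [E ::= push]
push finds finds push south finds push push finds finds push finds finds finds finds E => push finds finds push south finds push push finds finds push finds finds finds finds push   [E ::= push]

S => E E => S finds finds E => E E finds finds E => push E finds finds E => push S finds finds finds finds E => push E E finds finds finds finds E => push S finds finds E finds finds finds finds E => push finds S push finds finds E finds finds finds finds E => push finds finds S push push finds finds E finds finds finds finds E => push finds finds push south finds push push finds finds E finds finds finds finds E => push finds finds push south finds push push finds finds push finds finds finds finds E => push finds finds push south finds push push finds finds push finds finds finds finds push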